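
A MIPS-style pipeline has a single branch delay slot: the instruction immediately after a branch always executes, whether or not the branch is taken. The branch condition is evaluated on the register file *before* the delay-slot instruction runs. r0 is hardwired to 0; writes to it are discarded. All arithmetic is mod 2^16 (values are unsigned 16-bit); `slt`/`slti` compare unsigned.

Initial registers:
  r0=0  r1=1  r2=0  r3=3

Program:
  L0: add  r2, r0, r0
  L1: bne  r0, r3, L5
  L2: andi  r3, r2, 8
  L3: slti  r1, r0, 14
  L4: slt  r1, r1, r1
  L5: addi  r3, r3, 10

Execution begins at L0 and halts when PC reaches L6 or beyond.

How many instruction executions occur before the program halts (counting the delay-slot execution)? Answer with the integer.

PC=0  add  r2, r0, r0        | r0=0 r1=1 r2=0 r3=3
PC=1  bne  r0, r3, L5        | r0=0 r1=1 r2=0 r3=3  [TAKEN]
PC=2  andi  r3, r2, 8        | r0=0 r1=1 r2=0 r3=0
PC=5  addi  r3, r3, 10       | r0=0 r1=1 r2=0 r3=10

4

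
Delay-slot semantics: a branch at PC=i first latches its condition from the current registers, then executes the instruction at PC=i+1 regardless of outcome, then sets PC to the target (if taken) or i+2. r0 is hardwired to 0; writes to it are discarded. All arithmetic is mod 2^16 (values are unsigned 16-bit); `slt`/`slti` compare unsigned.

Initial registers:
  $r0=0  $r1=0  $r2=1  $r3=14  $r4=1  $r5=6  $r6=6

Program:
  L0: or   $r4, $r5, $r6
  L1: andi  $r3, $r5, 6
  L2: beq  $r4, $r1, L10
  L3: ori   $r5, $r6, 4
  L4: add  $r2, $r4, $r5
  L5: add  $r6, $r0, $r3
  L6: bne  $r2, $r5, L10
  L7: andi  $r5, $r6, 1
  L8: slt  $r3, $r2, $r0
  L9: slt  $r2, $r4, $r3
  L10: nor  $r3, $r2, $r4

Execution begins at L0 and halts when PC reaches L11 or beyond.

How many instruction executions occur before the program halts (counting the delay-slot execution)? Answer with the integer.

  step pc=0: or   $r4, $r5, $r6  regs=(0,0,1,14,6,6,6)
  step pc=1: andi  $r3, $r5, 6  regs=(0,0,1,6,6,6,6)
  step pc=2: beq  $r4, $r1, L10  cond=F  regs=(0,0,1,6,6,6,6)
  step pc=3: ori   $r5, $r6, 4  regs=(0,0,1,6,6,6,6)
  step pc=4: add  $r2, $r4, $r5  regs=(0,0,12,6,6,6,6)
  step pc=5: add  $r6, $r0, $r3  regs=(0,0,12,6,6,6,6)
  step pc=6: bne  $r2, $r5, L10  cond=T  regs=(0,0,12,6,6,6,6)
  step pc=7: andi  $r5, $r6, 1  regs=(0,0,12,6,6,0,6)
  step pc=10: nor  $r3, $r2, $r4  regs=(0,0,12,65521,6,0,6)

9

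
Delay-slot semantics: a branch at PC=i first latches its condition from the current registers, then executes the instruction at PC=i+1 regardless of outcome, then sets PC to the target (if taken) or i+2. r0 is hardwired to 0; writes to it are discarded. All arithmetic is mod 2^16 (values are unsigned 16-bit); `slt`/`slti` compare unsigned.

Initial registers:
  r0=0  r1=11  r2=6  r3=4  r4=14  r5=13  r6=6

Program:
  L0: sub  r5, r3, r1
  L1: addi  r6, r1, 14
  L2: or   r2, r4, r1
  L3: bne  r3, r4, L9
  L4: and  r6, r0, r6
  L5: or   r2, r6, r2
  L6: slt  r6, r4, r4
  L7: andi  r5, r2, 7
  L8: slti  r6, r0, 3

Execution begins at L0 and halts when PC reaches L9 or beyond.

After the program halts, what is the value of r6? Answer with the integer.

PC=0  sub  r5, r3, r1        | r0=0 r1=11 r2=6 r3=4 r4=14 r5=65529 r6=6
PC=1  addi  r6, r1, 14       | r0=0 r1=11 r2=6 r3=4 r4=14 r5=65529 r6=25
PC=2  or   r2, r4, r1        | r0=0 r1=11 r2=15 r3=4 r4=14 r5=65529 r6=25
PC=3  bne  r3, r4, L9        | r0=0 r1=11 r2=15 r3=4 r4=14 r5=65529 r6=25  [TAKEN]
PC=4  and  r6, r0, r6        | r0=0 r1=11 r2=15 r3=4 r4=14 r5=65529 r6=0

0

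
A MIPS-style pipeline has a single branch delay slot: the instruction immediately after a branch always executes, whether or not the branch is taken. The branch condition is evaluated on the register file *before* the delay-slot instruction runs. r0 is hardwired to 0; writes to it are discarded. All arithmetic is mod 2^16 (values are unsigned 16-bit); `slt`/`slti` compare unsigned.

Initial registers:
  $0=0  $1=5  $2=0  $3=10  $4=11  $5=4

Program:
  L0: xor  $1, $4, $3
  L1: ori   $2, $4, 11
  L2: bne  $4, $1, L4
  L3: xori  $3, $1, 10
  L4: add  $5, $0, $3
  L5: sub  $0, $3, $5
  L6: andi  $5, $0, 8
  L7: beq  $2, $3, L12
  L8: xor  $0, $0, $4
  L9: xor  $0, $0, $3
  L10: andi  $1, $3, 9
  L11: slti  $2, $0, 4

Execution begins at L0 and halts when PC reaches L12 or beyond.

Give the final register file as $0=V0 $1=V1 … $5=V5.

  step pc=0: xor  $1, $4, $3  regs=(0,1,0,10,11,4)
  step pc=1: ori   $2, $4, 11  regs=(0,1,11,10,11,4)
  step pc=2: bne  $4, $1, L4  cond=T  regs=(0,1,11,10,11,4)
  step pc=3: xori  $3, $1, 10  regs=(0,1,11,11,11,4)
  step pc=4: add  $5, $0, $3  regs=(0,1,11,11,11,11)
  step pc=5: sub  $0, $3, $5  regs=(0,1,11,11,11,11)
  step pc=6: andi  $5, $0, 8  regs=(0,1,11,11,11,0)
  step pc=7: beq  $2, $3, L12  cond=T  regs=(0,1,11,11,11,0)
  step pc=8: xor  $0, $0, $4  regs=(0,1,11,11,11,0)

$0=0 $1=1 $2=11 $3=11 $4=11 $5=0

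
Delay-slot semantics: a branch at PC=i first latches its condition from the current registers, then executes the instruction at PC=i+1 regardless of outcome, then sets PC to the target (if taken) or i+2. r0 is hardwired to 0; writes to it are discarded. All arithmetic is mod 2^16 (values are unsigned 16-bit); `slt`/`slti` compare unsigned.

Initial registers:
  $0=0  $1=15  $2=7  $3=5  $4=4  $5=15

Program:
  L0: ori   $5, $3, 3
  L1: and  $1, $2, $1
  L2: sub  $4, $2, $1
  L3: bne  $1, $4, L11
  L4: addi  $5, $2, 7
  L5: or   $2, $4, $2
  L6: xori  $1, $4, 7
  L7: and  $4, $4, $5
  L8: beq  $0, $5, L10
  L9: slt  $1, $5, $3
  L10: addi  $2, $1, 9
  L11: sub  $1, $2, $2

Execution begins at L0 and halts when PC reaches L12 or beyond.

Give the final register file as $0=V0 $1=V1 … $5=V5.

$0=0 $1=0 $2=7 $3=5 $4=0 $5=14

#0 ori   $5, $3, 3 ; 0/15/7/5/4/7
#1 and  $1, $2, $1 ; 0/7/7/5/4/7
#2 sub  $4, $2, $1 ; 0/7/7/5/0/7
#3 bne  $1, $4, L11 ; 0/7/7/5/0/7 ; →target
#4 addi  $5, $2, 7 ; 0/7/7/5/0/14
#11 sub  $1, $2, $2 ; 0/0/7/5/0/14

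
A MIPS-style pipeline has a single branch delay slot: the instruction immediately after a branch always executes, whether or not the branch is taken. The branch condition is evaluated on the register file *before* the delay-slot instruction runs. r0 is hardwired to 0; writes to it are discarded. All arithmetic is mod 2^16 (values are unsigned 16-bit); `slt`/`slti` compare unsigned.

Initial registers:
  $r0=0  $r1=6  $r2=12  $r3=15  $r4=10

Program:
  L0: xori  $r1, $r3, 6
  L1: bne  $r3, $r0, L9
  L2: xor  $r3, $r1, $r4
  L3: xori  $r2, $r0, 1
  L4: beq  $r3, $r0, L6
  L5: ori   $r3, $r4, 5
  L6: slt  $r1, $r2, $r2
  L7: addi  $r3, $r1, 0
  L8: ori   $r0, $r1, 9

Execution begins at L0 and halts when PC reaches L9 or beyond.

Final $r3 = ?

[0] xori  $r1, $r3, 6  →  {$r0:0, $r1:9, $r2:12, $r3:15, $r4:10}
[1] bne  $r3, $r0, L9  →  {$r0:0, $r1:9, $r2:12, $r3:15, $r4:10}  ⟨branch taken⟩
[2] xor  $r3, $r1, $r4  →  {$r0:0, $r1:9, $r2:12, $r3:3, $r4:10}

3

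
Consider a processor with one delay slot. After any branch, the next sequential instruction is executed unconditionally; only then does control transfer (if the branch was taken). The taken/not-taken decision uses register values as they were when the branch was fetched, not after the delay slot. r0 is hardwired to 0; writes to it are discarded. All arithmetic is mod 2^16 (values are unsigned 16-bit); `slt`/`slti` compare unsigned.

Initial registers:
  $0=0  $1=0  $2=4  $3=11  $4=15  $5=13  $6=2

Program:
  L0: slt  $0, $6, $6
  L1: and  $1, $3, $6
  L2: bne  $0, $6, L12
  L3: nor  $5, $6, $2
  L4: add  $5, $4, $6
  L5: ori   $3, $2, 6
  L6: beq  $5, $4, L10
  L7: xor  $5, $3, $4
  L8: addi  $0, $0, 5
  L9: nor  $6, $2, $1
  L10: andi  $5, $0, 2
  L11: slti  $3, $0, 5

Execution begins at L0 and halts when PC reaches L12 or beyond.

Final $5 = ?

[0] slt  $0, $6, $6  →  {$0:0, $1:0, $2:4, $3:11, $4:15, $5:13, $6:2}
[1] and  $1, $3, $6  →  {$0:0, $1:2, $2:4, $3:11, $4:15, $5:13, $6:2}
[2] bne  $0, $6, L12  →  {$0:0, $1:2, $2:4, $3:11, $4:15, $5:13, $6:2}  ⟨branch taken⟩
[3] nor  $5, $6, $2  →  {$0:0, $1:2, $2:4, $3:11, $4:15, $5:65529, $6:2}

65529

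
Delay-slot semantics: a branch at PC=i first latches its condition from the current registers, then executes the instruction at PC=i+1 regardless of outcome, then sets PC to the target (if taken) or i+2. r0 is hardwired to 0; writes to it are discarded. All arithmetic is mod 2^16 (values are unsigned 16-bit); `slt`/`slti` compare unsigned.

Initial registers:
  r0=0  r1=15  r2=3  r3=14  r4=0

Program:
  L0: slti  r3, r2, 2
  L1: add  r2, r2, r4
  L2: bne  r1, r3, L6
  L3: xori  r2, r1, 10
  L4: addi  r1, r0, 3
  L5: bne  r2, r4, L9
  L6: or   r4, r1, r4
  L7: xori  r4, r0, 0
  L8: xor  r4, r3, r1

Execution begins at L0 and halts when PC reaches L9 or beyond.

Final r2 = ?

#0 slti  r3, r2, 2 ; 0/15/3/0/0
#1 add  r2, r2, r4 ; 0/15/3/0/0
#2 bne  r1, r3, L6 ; 0/15/3/0/0 ; →target
#3 xori  r2, r1, 10 ; 0/15/5/0/0
#6 or   r4, r1, r4 ; 0/15/5/0/15
#7 xori  r4, r0, 0 ; 0/15/5/0/0
#8 xor  r4, r3, r1 ; 0/15/5/0/15

5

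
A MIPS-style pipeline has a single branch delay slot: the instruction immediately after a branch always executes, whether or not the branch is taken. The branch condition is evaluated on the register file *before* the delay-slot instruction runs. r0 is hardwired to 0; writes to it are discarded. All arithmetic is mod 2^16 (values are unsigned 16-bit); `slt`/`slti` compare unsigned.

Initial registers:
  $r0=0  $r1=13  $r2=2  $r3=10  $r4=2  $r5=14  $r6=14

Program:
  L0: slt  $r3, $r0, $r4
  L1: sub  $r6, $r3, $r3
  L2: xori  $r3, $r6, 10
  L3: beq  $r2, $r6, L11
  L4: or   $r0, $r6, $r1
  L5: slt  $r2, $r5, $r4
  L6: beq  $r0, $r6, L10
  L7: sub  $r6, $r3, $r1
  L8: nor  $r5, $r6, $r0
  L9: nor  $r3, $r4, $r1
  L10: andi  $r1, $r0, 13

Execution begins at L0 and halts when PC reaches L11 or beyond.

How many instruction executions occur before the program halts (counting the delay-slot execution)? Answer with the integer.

9

PC=0  slt  $r3, $r0, $r4     | $r0=0 $r1=13 $r2=2 $r3=1 $r4=2 $r5=14 $r6=14
PC=1  sub  $r6, $r3, $r3     | $r0=0 $r1=13 $r2=2 $r3=1 $r4=2 $r5=14 $r6=0
PC=2  xori  $r3, $r6, 10     | $r0=0 $r1=13 $r2=2 $r3=10 $r4=2 $r5=14 $r6=0
PC=3  beq  $r2, $r6, L11     | $r0=0 $r1=13 $r2=2 $r3=10 $r4=2 $r5=14 $r6=0  [not taken]
PC=4  or   $r0, $r6, $r1     | $r0=0 $r1=13 $r2=2 $r3=10 $r4=2 $r5=14 $r6=0
PC=5  slt  $r2, $r5, $r4     | $r0=0 $r1=13 $r2=0 $r3=10 $r4=2 $r5=14 $r6=0
PC=6  beq  $r0, $r6, L10     | $r0=0 $r1=13 $r2=0 $r3=10 $r4=2 $r5=14 $r6=0  [TAKEN]
PC=7  sub  $r6, $r3, $r1     | $r0=0 $r1=13 $r2=0 $r3=10 $r4=2 $r5=14 $r6=65533
PC=10 andi  $r1, $r0, 13     | $r0=0 $r1=0 $r2=0 $r3=10 $r4=2 $r5=14 $r6=65533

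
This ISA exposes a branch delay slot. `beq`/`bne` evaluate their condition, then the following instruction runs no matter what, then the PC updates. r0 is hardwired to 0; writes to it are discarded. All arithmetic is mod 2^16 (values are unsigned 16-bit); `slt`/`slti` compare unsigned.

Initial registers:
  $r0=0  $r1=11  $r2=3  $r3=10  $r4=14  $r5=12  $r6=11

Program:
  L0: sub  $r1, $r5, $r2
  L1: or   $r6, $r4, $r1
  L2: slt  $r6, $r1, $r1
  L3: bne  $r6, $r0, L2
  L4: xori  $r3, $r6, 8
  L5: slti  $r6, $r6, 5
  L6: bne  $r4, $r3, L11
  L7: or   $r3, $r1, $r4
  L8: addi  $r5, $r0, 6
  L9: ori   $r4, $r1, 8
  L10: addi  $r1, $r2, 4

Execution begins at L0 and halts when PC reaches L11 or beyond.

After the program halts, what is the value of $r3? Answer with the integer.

#0 sub  $r1, $r5, $r2 ; 0/9/3/10/14/12/11
#1 or   $r6, $r4, $r1 ; 0/9/3/10/14/12/15
#2 slt  $r6, $r1, $r1 ; 0/9/3/10/14/12/0
#3 bne  $r6, $r0, L2 ; 0/9/3/10/14/12/0 ; →fallthru
#4 xori  $r3, $r6, 8 ; 0/9/3/8/14/12/0
#5 slti  $r6, $r6, 5 ; 0/9/3/8/14/12/1
#6 bne  $r4, $r3, L11 ; 0/9/3/8/14/12/1 ; →target
#7 or   $r3, $r1, $r4 ; 0/9/3/15/14/12/1

15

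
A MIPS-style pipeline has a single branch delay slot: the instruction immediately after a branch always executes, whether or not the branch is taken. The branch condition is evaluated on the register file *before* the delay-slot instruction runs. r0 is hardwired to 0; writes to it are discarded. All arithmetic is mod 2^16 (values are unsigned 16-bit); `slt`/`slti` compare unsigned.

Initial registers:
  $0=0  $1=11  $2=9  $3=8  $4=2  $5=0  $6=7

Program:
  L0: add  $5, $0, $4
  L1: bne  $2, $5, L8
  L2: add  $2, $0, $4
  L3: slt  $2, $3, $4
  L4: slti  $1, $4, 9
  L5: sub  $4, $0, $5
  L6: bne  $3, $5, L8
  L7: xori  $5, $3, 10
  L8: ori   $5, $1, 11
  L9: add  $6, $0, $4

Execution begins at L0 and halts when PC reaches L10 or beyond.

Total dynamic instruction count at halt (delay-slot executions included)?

5

#0 add  $5, $0, $4 ; 0/11/9/8/2/2/7
#1 bne  $2, $5, L8 ; 0/11/9/8/2/2/7 ; →target
#2 add  $2, $0, $4 ; 0/11/2/8/2/2/7
#8 ori   $5, $1, 11 ; 0/11/2/8/2/11/7
#9 add  $6, $0, $4 ; 0/11/2/8/2/11/2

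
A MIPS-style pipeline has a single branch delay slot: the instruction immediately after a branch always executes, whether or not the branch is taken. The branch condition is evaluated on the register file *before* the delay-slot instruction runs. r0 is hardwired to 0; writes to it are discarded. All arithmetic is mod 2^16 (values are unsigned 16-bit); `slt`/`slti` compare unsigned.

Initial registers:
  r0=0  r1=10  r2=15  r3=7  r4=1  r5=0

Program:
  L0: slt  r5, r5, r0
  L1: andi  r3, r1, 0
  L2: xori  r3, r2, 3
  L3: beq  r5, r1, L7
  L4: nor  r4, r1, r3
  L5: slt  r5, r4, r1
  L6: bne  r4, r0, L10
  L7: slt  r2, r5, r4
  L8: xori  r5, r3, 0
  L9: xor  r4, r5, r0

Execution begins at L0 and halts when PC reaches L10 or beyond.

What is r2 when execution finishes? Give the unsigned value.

1

PC=0  slt  r5, r5, r0        | r0=0 r1=10 r2=15 r3=7 r4=1 r5=0
PC=1  andi  r3, r1, 0        | r0=0 r1=10 r2=15 r3=0 r4=1 r5=0
PC=2  xori  r3, r2, 3        | r0=0 r1=10 r2=15 r3=12 r4=1 r5=0
PC=3  beq  r5, r1, L7        | r0=0 r1=10 r2=15 r3=12 r4=1 r5=0  [not taken]
PC=4  nor  r4, r1, r3        | r0=0 r1=10 r2=15 r3=12 r4=65521 r5=0
PC=5  slt  r5, r4, r1        | r0=0 r1=10 r2=15 r3=12 r4=65521 r5=0
PC=6  bne  r4, r0, L10       | r0=0 r1=10 r2=15 r3=12 r4=65521 r5=0  [TAKEN]
PC=7  slt  r2, r5, r4        | r0=0 r1=10 r2=1 r3=12 r4=65521 r5=0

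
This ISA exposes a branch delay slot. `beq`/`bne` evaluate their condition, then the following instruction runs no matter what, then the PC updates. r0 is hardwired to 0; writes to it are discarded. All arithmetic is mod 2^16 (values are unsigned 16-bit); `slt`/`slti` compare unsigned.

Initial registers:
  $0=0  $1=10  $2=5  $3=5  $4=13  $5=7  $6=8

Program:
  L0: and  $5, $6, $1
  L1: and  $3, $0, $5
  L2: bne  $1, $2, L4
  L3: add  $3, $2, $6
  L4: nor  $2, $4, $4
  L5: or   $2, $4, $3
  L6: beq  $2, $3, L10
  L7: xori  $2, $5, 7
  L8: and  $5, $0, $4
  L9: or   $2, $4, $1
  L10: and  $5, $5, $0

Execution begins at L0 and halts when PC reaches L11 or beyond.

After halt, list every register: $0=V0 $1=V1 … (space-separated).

PC=0  and  $5, $6, $1        | $0=0 $1=10 $2=5 $3=5 $4=13 $5=8 $6=8
PC=1  and  $3, $0, $5        | $0=0 $1=10 $2=5 $3=0 $4=13 $5=8 $6=8
PC=2  bne  $1, $2, L4        | $0=0 $1=10 $2=5 $3=0 $4=13 $5=8 $6=8  [TAKEN]
PC=3  add  $3, $2, $6        | $0=0 $1=10 $2=5 $3=13 $4=13 $5=8 $6=8
PC=4  nor  $2, $4, $4        | $0=0 $1=10 $2=65522 $3=13 $4=13 $5=8 $6=8
PC=5  or   $2, $4, $3        | $0=0 $1=10 $2=13 $3=13 $4=13 $5=8 $6=8
PC=6  beq  $2, $3, L10       | $0=0 $1=10 $2=13 $3=13 $4=13 $5=8 $6=8  [TAKEN]
PC=7  xori  $2, $5, 7        | $0=0 $1=10 $2=15 $3=13 $4=13 $5=8 $6=8
PC=10 and  $5, $5, $0        | $0=0 $1=10 $2=15 $3=13 $4=13 $5=0 $6=8

$0=0 $1=10 $2=15 $3=13 $4=13 $5=0 $6=8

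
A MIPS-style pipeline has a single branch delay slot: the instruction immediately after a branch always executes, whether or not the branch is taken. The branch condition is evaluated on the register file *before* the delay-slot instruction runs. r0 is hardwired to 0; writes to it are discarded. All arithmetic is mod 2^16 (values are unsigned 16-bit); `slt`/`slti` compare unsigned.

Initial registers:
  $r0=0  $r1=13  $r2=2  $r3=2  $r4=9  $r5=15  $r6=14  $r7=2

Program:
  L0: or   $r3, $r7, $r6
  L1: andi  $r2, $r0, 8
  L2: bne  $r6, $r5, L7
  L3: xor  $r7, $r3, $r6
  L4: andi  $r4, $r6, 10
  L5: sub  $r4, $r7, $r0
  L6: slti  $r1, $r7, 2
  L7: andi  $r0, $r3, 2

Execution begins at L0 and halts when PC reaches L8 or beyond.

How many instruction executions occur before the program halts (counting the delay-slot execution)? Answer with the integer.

5

  step pc=0: or   $r3, $r7, $r6  regs=(0,13,2,14,9,15,14,2)
  step pc=1: andi  $r2, $r0, 8  regs=(0,13,0,14,9,15,14,2)
  step pc=2: bne  $r6, $r5, L7  cond=T  regs=(0,13,0,14,9,15,14,2)
  step pc=3: xor  $r7, $r3, $r6  regs=(0,13,0,14,9,15,14,0)
  step pc=7: andi  $r0, $r3, 2  regs=(0,13,0,14,9,15,14,0)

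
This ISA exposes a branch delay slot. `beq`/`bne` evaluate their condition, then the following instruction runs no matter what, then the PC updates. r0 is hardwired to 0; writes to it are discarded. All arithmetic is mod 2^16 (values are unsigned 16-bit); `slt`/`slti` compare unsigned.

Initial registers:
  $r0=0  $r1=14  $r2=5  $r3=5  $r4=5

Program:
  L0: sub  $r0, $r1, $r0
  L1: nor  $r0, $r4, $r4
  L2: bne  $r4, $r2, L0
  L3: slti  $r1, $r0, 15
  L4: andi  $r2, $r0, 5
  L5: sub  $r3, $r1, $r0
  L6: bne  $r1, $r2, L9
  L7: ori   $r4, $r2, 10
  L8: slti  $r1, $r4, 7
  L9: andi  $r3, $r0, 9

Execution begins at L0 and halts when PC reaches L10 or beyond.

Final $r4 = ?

PC=0  sub  $r0, $r1, $r0     | $r0=0 $r1=14 $r2=5 $r3=5 $r4=5
PC=1  nor  $r0, $r4, $r4     | $r0=0 $r1=14 $r2=5 $r3=5 $r4=5
PC=2  bne  $r4, $r2, L0      | $r0=0 $r1=14 $r2=5 $r3=5 $r4=5  [not taken]
PC=3  slti  $r1, $r0, 15     | $r0=0 $r1=1 $r2=5 $r3=5 $r4=5
PC=4  andi  $r2, $r0, 5      | $r0=0 $r1=1 $r2=0 $r3=5 $r4=5
PC=5  sub  $r3, $r1, $r0     | $r0=0 $r1=1 $r2=0 $r3=1 $r4=5
PC=6  bne  $r1, $r2, L9      | $r0=0 $r1=1 $r2=0 $r3=1 $r4=5  [TAKEN]
PC=7  ori   $r4, $r2, 10     | $r0=0 $r1=1 $r2=0 $r3=1 $r4=10
PC=9  andi  $r3, $r0, 9      | $r0=0 $r1=1 $r2=0 $r3=0 $r4=10

10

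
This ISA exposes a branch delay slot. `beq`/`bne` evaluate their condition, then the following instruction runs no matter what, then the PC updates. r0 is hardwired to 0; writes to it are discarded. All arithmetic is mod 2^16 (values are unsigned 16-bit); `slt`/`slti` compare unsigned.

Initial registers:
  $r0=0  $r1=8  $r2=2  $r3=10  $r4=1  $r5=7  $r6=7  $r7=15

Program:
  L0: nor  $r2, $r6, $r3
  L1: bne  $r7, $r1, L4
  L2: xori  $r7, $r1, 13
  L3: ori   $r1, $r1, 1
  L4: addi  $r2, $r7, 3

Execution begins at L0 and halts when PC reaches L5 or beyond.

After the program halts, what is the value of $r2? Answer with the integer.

  step pc=0: nor  $r2, $r6, $r3  regs=(0,8,65520,10,1,7,7,15)
  step pc=1: bne  $r7, $r1, L4  cond=T  regs=(0,8,65520,10,1,7,7,15)
  step pc=2: xori  $r7, $r1, 13  regs=(0,8,65520,10,1,7,7,5)
  step pc=4: addi  $r2, $r7, 3  regs=(0,8,8,10,1,7,7,5)

8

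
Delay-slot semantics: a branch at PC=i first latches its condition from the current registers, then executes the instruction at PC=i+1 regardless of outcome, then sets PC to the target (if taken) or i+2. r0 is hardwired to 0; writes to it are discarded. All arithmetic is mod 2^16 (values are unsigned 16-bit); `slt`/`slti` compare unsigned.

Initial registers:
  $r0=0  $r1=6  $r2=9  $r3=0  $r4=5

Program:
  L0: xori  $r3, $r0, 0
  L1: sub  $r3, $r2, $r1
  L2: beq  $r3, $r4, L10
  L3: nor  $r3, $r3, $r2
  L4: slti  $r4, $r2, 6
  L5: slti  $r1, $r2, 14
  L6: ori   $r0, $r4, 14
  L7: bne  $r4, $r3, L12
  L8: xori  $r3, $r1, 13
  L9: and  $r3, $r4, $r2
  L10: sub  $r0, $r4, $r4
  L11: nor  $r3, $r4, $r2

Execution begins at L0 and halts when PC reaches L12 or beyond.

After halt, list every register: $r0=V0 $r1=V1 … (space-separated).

$r0=0 $r1=1 $r2=9 $r3=12 $r4=0

#0 xori  $r3, $r0, 0 ; 0/6/9/0/5
#1 sub  $r3, $r2, $r1 ; 0/6/9/3/5
#2 beq  $r3, $r4, L10 ; 0/6/9/3/5 ; →fallthru
#3 nor  $r3, $r3, $r2 ; 0/6/9/65524/5
#4 slti  $r4, $r2, 6 ; 0/6/9/65524/0
#5 slti  $r1, $r2, 14 ; 0/1/9/65524/0
#6 ori   $r0, $r4, 14 ; 0/1/9/65524/0
#7 bne  $r4, $r3, L12 ; 0/1/9/65524/0 ; →target
#8 xori  $r3, $r1, 13 ; 0/1/9/12/0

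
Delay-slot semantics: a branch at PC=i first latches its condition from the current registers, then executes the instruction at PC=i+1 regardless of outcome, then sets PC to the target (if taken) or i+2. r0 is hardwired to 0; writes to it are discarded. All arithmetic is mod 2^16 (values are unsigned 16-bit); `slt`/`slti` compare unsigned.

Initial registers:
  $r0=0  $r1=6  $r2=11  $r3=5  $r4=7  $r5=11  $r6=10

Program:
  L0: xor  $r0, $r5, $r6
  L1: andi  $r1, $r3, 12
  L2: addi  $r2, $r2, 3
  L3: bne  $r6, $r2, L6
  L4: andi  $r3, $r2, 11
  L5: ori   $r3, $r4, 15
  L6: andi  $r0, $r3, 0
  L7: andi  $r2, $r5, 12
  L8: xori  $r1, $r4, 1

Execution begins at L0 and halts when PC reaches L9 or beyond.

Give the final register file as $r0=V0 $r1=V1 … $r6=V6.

#0 xor  $r0, $r5, $r6 ; 0/6/11/5/7/11/10
#1 andi  $r1, $r3, 12 ; 0/4/11/5/7/11/10
#2 addi  $r2, $r2, 3 ; 0/4/14/5/7/11/10
#3 bne  $r6, $r2, L6 ; 0/4/14/5/7/11/10 ; →target
#4 andi  $r3, $r2, 11 ; 0/4/14/10/7/11/10
#6 andi  $r0, $r3, 0 ; 0/4/14/10/7/11/10
#7 andi  $r2, $r5, 12 ; 0/4/8/10/7/11/10
#8 xori  $r1, $r4, 1 ; 0/6/8/10/7/11/10

$r0=0 $r1=6 $r2=8 $r3=10 $r4=7 $r5=11 $r6=10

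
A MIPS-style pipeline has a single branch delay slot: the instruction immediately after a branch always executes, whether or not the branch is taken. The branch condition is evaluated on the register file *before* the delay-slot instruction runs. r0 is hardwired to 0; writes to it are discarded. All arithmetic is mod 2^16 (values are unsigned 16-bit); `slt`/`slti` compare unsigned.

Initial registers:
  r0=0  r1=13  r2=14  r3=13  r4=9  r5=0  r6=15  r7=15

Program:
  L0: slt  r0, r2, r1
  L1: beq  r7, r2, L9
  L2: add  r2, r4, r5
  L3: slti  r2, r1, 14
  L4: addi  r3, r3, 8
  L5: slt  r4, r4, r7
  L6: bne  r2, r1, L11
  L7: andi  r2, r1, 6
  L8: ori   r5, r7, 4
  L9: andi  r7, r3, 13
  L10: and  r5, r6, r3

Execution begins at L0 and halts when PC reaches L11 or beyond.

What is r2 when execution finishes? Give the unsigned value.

4

[0] slt  r0, r2, r1  →  {r0:0, r1:13, r2:14, r3:13, r4:9, r5:0, r6:15, r7:15}
[1] beq  r7, r2, L9  →  {r0:0, r1:13, r2:14, r3:13, r4:9, r5:0, r6:15, r7:15}  ⟨branch fallthrough⟩
[2] add  r2, r4, r5  →  {r0:0, r1:13, r2:9, r3:13, r4:9, r5:0, r6:15, r7:15}
[3] slti  r2, r1, 14  →  {r0:0, r1:13, r2:1, r3:13, r4:9, r5:0, r6:15, r7:15}
[4] addi  r3, r3, 8  →  {r0:0, r1:13, r2:1, r3:21, r4:9, r5:0, r6:15, r7:15}
[5] slt  r4, r4, r7  →  {r0:0, r1:13, r2:1, r3:21, r4:1, r5:0, r6:15, r7:15}
[6] bne  r2, r1, L11  →  {r0:0, r1:13, r2:1, r3:21, r4:1, r5:0, r6:15, r7:15}  ⟨branch taken⟩
[7] andi  r2, r1, 6  →  {r0:0, r1:13, r2:4, r3:21, r4:1, r5:0, r6:15, r7:15}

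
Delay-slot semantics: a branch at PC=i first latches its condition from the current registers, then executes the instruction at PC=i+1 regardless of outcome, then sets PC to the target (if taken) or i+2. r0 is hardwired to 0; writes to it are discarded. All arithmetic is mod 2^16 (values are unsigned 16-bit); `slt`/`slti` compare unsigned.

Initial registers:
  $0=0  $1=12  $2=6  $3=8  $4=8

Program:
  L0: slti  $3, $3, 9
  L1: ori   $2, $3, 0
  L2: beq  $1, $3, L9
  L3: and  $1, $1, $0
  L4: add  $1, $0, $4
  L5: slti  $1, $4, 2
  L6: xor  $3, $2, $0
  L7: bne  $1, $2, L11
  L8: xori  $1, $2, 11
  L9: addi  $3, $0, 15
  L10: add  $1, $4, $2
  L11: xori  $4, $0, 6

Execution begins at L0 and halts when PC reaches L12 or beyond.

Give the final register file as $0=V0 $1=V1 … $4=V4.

$0=0 $1=10 $2=1 $3=1 $4=6

  step pc=0: slti  $3, $3, 9  regs=(0,12,6,1,8)
  step pc=1: ori   $2, $3, 0  regs=(0,12,1,1,8)
  step pc=2: beq  $1, $3, L9  cond=F  regs=(0,12,1,1,8)
  step pc=3: and  $1, $1, $0  regs=(0,0,1,1,8)
  step pc=4: add  $1, $0, $4  regs=(0,8,1,1,8)
  step pc=5: slti  $1, $4, 2  regs=(0,0,1,1,8)
  step pc=6: xor  $3, $2, $0  regs=(0,0,1,1,8)
  step pc=7: bne  $1, $2, L11  cond=T  regs=(0,0,1,1,8)
  step pc=8: xori  $1, $2, 11  regs=(0,10,1,1,8)
  step pc=11: xori  $4, $0, 6  regs=(0,10,1,1,6)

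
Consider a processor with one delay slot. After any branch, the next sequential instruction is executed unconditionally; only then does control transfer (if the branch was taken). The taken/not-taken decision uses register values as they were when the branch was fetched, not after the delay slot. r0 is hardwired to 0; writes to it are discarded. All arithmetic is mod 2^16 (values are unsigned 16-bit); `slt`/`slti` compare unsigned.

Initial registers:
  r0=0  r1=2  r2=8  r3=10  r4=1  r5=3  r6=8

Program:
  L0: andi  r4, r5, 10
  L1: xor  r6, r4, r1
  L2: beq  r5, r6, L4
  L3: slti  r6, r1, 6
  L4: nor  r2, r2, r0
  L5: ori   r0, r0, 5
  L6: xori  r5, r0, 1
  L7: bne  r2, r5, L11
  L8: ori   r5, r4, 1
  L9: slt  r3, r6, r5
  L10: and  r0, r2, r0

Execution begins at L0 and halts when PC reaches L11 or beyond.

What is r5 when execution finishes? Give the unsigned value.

  step pc=0: andi  r4, r5, 10  regs=(0,2,8,10,2,3,8)
  step pc=1: xor  r6, r4, r1  regs=(0,2,8,10,2,3,0)
  step pc=2: beq  r5, r6, L4  cond=F  regs=(0,2,8,10,2,3,0)
  step pc=3: slti  r6, r1, 6  regs=(0,2,8,10,2,3,1)
  step pc=4: nor  r2, r2, r0  regs=(0,2,65527,10,2,3,1)
  step pc=5: ori   r0, r0, 5  regs=(0,2,65527,10,2,3,1)
  step pc=6: xori  r5, r0, 1  regs=(0,2,65527,10,2,1,1)
  step pc=7: bne  r2, r5, L11  cond=T  regs=(0,2,65527,10,2,1,1)
  step pc=8: ori   r5, r4, 1  regs=(0,2,65527,10,2,3,1)

3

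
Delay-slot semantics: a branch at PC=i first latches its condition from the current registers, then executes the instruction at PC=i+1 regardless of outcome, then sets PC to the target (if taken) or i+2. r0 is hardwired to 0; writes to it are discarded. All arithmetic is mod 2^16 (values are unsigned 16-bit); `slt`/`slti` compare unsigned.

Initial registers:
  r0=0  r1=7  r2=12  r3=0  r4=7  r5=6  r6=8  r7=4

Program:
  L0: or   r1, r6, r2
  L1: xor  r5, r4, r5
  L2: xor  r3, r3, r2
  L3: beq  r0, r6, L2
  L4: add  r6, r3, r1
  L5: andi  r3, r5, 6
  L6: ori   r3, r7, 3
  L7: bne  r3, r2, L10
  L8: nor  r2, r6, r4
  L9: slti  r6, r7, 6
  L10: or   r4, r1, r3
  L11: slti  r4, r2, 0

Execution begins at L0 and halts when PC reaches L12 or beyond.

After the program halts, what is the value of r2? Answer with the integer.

[0] or   r1, r6, r2  →  {r0:0, r1:12, r2:12, r3:0, r4:7, r5:6, r6:8, r7:4}
[1] xor  r5, r4, r5  →  {r0:0, r1:12, r2:12, r3:0, r4:7, r5:1, r6:8, r7:4}
[2] xor  r3, r3, r2  →  {r0:0, r1:12, r2:12, r3:12, r4:7, r5:1, r6:8, r7:4}
[3] beq  r0, r6, L2  →  {r0:0, r1:12, r2:12, r3:12, r4:7, r5:1, r6:8, r7:4}  ⟨branch fallthrough⟩
[4] add  r6, r3, r1  →  {r0:0, r1:12, r2:12, r3:12, r4:7, r5:1, r6:24, r7:4}
[5] andi  r3, r5, 6  →  {r0:0, r1:12, r2:12, r3:0, r4:7, r5:1, r6:24, r7:4}
[6] ori   r3, r7, 3  →  {r0:0, r1:12, r2:12, r3:7, r4:7, r5:1, r6:24, r7:4}
[7] bne  r3, r2, L10  →  {r0:0, r1:12, r2:12, r3:7, r4:7, r5:1, r6:24, r7:4}  ⟨branch taken⟩
[8] nor  r2, r6, r4  →  {r0:0, r1:12, r2:65504, r3:7, r4:7, r5:1, r6:24, r7:4}
[10] or   r4, r1, r3  →  {r0:0, r1:12, r2:65504, r3:7, r4:15, r5:1, r6:24, r7:4}
[11] slti  r4, r2, 0  →  {r0:0, r1:12, r2:65504, r3:7, r4:0, r5:1, r6:24, r7:4}

65504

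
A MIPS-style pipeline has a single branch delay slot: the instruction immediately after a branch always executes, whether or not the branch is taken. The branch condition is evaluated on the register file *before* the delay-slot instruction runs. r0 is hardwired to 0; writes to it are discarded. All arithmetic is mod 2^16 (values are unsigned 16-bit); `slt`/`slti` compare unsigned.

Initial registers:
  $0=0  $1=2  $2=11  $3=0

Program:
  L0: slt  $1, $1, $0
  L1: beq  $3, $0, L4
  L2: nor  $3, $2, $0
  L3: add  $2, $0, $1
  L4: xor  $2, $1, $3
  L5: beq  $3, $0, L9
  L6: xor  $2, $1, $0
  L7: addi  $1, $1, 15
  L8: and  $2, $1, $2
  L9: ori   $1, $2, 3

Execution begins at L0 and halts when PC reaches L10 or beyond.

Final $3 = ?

65524

PC=0  slt  $1, $1, $0        | $0=0 $1=0 $2=11 $3=0
PC=1  beq  $3, $0, L4        | $0=0 $1=0 $2=11 $3=0  [TAKEN]
PC=2  nor  $3, $2, $0        | $0=0 $1=0 $2=11 $3=65524
PC=4  xor  $2, $1, $3        | $0=0 $1=0 $2=65524 $3=65524
PC=5  beq  $3, $0, L9        | $0=0 $1=0 $2=65524 $3=65524  [not taken]
PC=6  xor  $2, $1, $0        | $0=0 $1=0 $2=0 $3=65524
PC=7  addi  $1, $1, 15       | $0=0 $1=15 $2=0 $3=65524
PC=8  and  $2, $1, $2        | $0=0 $1=15 $2=0 $3=65524
PC=9  ori   $1, $2, 3        | $0=0 $1=3 $2=0 $3=65524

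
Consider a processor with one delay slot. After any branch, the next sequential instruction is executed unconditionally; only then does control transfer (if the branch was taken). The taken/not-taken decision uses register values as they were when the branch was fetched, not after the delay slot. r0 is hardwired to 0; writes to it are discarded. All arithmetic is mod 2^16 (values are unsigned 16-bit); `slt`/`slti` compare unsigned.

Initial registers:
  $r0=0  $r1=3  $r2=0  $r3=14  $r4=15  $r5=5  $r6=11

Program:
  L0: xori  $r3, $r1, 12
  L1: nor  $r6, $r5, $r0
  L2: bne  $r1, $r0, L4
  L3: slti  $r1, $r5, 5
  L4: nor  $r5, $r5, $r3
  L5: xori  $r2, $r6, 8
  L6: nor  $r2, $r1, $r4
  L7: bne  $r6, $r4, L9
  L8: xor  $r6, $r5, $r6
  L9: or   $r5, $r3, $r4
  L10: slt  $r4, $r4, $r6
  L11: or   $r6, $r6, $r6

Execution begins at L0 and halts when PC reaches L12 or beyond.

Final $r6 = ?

10

[0] xori  $r3, $r1, 12  →  {$r0:0, $r1:3, $r2:0, $r3:15, $r4:15, $r5:5, $r6:11}
[1] nor  $r6, $r5, $r0  →  {$r0:0, $r1:3, $r2:0, $r3:15, $r4:15, $r5:5, $r6:65530}
[2] bne  $r1, $r0, L4  →  {$r0:0, $r1:3, $r2:0, $r3:15, $r4:15, $r5:5, $r6:65530}  ⟨branch taken⟩
[3] slti  $r1, $r5, 5  →  {$r0:0, $r1:0, $r2:0, $r3:15, $r4:15, $r5:5, $r6:65530}
[4] nor  $r5, $r5, $r3  →  {$r0:0, $r1:0, $r2:0, $r3:15, $r4:15, $r5:65520, $r6:65530}
[5] xori  $r2, $r6, 8  →  {$r0:0, $r1:0, $r2:65522, $r3:15, $r4:15, $r5:65520, $r6:65530}
[6] nor  $r2, $r1, $r4  →  {$r0:0, $r1:0, $r2:65520, $r3:15, $r4:15, $r5:65520, $r6:65530}
[7] bne  $r6, $r4, L9  →  {$r0:0, $r1:0, $r2:65520, $r3:15, $r4:15, $r5:65520, $r6:65530}  ⟨branch taken⟩
[8] xor  $r6, $r5, $r6  →  {$r0:0, $r1:0, $r2:65520, $r3:15, $r4:15, $r5:65520, $r6:10}
[9] or   $r5, $r3, $r4  →  {$r0:0, $r1:0, $r2:65520, $r3:15, $r4:15, $r5:15, $r6:10}
[10] slt  $r4, $r4, $r6  →  {$r0:0, $r1:0, $r2:65520, $r3:15, $r4:0, $r5:15, $r6:10}
[11] or   $r6, $r6, $r6  →  {$r0:0, $r1:0, $r2:65520, $r3:15, $r4:0, $r5:15, $r6:10}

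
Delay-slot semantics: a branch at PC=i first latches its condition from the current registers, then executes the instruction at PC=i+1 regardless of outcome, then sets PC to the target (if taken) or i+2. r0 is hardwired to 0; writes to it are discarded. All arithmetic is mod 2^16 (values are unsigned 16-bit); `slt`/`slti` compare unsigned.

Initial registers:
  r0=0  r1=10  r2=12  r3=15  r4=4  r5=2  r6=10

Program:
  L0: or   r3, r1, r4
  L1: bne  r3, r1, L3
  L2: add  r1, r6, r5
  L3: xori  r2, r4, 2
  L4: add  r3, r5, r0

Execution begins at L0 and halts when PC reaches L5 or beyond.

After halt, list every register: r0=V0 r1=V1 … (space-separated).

PC=0  or   r3, r1, r4        | r0=0 r1=10 r2=12 r3=14 r4=4 r5=2 r6=10
PC=1  bne  r3, r1, L3        | r0=0 r1=10 r2=12 r3=14 r4=4 r5=2 r6=10  [TAKEN]
PC=2  add  r1, r6, r5        | r0=0 r1=12 r2=12 r3=14 r4=4 r5=2 r6=10
PC=3  xori  r2, r4, 2        | r0=0 r1=12 r2=6 r3=14 r4=4 r5=2 r6=10
PC=4  add  r3, r5, r0        | r0=0 r1=12 r2=6 r3=2 r4=4 r5=2 r6=10

r0=0 r1=12 r2=6 r3=2 r4=4 r5=2 r6=10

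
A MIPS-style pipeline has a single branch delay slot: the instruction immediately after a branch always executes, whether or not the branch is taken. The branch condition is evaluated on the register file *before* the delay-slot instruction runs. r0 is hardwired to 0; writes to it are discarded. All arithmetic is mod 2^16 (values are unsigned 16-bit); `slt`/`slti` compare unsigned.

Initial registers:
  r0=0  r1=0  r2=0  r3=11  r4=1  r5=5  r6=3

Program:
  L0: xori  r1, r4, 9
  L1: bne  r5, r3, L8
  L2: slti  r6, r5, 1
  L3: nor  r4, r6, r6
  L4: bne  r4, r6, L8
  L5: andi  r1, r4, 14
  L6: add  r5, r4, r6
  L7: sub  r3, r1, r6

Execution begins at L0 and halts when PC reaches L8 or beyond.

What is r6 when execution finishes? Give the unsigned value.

[0] xori  r1, r4, 9  →  {r0:0, r1:8, r2:0, r3:11, r4:1, r5:5, r6:3}
[1] bne  r5, r3, L8  →  {r0:0, r1:8, r2:0, r3:11, r4:1, r5:5, r6:3}  ⟨branch taken⟩
[2] slti  r6, r5, 1  →  {r0:0, r1:8, r2:0, r3:11, r4:1, r5:5, r6:0}

0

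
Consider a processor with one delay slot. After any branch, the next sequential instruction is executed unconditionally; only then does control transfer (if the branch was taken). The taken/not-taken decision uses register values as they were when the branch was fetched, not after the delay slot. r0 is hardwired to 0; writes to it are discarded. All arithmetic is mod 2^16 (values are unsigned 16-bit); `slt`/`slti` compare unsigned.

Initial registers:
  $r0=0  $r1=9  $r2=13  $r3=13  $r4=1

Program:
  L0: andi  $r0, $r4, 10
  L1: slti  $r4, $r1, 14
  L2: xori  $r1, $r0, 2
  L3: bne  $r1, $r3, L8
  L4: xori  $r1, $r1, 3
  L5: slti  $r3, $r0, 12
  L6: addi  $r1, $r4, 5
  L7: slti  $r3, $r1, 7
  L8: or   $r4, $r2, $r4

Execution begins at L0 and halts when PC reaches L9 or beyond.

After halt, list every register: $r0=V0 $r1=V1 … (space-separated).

$r0=0 $r1=1 $r2=13 $r3=13 $r4=13

PC=0  andi  $r0, $r4, 10     | $r0=0 $r1=9 $r2=13 $r3=13 $r4=1
PC=1  slti  $r4, $r1, 14     | $r0=0 $r1=9 $r2=13 $r3=13 $r4=1
PC=2  xori  $r1, $r0, 2      | $r0=0 $r1=2 $r2=13 $r3=13 $r4=1
PC=3  bne  $r1, $r3, L8      | $r0=0 $r1=2 $r2=13 $r3=13 $r4=1  [TAKEN]
PC=4  xori  $r1, $r1, 3      | $r0=0 $r1=1 $r2=13 $r3=13 $r4=1
PC=8  or   $r4, $r2, $r4     | $r0=0 $r1=1 $r2=13 $r3=13 $r4=13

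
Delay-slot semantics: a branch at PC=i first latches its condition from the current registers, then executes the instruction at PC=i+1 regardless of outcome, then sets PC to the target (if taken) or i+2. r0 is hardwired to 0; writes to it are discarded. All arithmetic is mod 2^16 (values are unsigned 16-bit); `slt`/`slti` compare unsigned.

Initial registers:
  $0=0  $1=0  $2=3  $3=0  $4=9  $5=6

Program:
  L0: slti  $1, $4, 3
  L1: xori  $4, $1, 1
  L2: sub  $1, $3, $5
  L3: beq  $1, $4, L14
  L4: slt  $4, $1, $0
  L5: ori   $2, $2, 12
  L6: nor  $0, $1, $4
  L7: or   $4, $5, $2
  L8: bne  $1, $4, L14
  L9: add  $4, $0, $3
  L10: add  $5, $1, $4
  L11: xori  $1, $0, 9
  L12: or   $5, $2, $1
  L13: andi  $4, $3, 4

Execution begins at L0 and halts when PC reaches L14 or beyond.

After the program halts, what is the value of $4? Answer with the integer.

#0 slti  $1, $4, 3 ; 0/0/3/0/9/6
#1 xori  $4, $1, 1 ; 0/0/3/0/1/6
#2 sub  $1, $3, $5 ; 0/65530/3/0/1/6
#3 beq  $1, $4, L14 ; 0/65530/3/0/1/6 ; →fallthru
#4 slt  $4, $1, $0 ; 0/65530/3/0/0/6
#5 ori   $2, $2, 12 ; 0/65530/15/0/0/6
#6 nor  $0, $1, $4 ; 0/65530/15/0/0/6
#7 or   $4, $5, $2 ; 0/65530/15/0/15/6
#8 bne  $1, $4, L14 ; 0/65530/15/0/15/6 ; →target
#9 add  $4, $0, $3 ; 0/65530/15/0/0/6

0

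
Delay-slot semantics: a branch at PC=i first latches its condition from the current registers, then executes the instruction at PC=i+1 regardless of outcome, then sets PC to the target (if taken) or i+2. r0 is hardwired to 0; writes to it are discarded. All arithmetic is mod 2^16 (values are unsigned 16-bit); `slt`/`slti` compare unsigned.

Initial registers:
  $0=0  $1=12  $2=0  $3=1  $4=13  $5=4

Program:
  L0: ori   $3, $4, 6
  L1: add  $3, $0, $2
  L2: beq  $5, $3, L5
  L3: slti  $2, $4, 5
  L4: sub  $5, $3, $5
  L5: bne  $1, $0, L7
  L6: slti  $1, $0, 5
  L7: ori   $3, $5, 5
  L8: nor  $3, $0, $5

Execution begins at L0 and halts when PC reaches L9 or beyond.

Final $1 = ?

  step pc=0: ori   $3, $4, 6  regs=(0,12,0,15,13,4)
  step pc=1: add  $3, $0, $2  regs=(0,12,0,0,13,4)
  step pc=2: beq  $5, $3, L5  cond=F  regs=(0,12,0,0,13,4)
  step pc=3: slti  $2, $4, 5  regs=(0,12,0,0,13,4)
  step pc=4: sub  $5, $3, $5  regs=(0,12,0,0,13,65532)
  step pc=5: bne  $1, $0, L7  cond=T  regs=(0,12,0,0,13,65532)
  step pc=6: slti  $1, $0, 5  regs=(0,1,0,0,13,65532)
  step pc=7: ori   $3, $5, 5  regs=(0,1,0,65533,13,65532)
  step pc=8: nor  $3, $0, $5  regs=(0,1,0,3,13,65532)

1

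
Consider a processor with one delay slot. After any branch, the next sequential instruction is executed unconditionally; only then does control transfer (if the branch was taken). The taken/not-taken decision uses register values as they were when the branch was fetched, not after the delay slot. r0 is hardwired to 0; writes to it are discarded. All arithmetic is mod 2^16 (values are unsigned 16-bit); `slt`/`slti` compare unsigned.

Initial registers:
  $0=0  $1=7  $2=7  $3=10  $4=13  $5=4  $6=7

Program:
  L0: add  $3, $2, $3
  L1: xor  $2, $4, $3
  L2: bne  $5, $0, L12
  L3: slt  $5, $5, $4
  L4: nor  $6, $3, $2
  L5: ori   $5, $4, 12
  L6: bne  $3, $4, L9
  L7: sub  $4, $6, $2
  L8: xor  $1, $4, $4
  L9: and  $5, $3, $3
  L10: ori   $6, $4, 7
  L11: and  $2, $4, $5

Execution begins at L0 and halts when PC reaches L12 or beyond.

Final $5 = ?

PC=0  add  $3, $2, $3        | $0=0 $1=7 $2=7 $3=17 $4=13 $5=4 $6=7
PC=1  xor  $2, $4, $3        | $0=0 $1=7 $2=28 $3=17 $4=13 $5=4 $6=7
PC=2  bne  $5, $0, L12       | $0=0 $1=7 $2=28 $3=17 $4=13 $5=4 $6=7  [TAKEN]
PC=3  slt  $5, $5, $4        | $0=0 $1=7 $2=28 $3=17 $4=13 $5=1 $6=7

1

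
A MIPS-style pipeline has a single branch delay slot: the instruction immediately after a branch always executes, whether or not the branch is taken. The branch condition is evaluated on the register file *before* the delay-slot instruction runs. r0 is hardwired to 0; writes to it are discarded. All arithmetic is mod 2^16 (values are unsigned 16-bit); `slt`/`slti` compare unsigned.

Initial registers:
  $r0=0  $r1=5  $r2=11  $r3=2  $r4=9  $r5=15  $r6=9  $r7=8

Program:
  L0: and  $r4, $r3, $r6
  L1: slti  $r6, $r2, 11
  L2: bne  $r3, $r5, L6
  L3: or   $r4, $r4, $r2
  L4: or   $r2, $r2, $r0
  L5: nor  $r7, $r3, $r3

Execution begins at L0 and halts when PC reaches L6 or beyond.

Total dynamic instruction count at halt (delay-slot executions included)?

4

PC=0  and  $r4, $r3, $r6     | $r0=0 $r1=5 $r2=11 $r3=2 $r4=0 $r5=15 $r6=9 $r7=8
PC=1  slti  $r6, $r2, 11     | $r0=0 $r1=5 $r2=11 $r3=2 $r4=0 $r5=15 $r6=0 $r7=8
PC=2  bne  $r3, $r5, L6      | $r0=0 $r1=5 $r2=11 $r3=2 $r4=0 $r5=15 $r6=0 $r7=8  [TAKEN]
PC=3  or   $r4, $r4, $r2     | $r0=0 $r1=5 $r2=11 $r3=2 $r4=11 $r5=15 $r6=0 $r7=8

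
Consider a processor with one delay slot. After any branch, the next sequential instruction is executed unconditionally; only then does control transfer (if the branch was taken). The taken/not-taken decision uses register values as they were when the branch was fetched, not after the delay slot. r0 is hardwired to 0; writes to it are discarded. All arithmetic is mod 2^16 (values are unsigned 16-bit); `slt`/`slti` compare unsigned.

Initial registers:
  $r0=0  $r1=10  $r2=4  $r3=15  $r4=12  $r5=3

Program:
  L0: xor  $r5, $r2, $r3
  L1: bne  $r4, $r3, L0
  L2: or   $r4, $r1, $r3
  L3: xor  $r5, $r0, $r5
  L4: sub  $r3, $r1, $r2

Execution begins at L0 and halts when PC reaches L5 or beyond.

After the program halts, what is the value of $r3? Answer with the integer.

PC=0  xor  $r5, $r2, $r3     | $r0=0 $r1=10 $r2=4 $r3=15 $r4=12 $r5=11
PC=1  bne  $r4, $r3, L0      | $r0=0 $r1=10 $r2=4 $r3=15 $r4=12 $r5=11  [TAKEN]
PC=2  or   $r4, $r1, $r3     | $r0=0 $r1=10 $r2=4 $r3=15 $r4=15 $r5=11
PC=0  xor  $r5, $r2, $r3     | $r0=0 $r1=10 $r2=4 $r3=15 $r4=15 $r5=11
PC=1  bne  $r4, $r3, L0      | $r0=0 $r1=10 $r2=4 $r3=15 $r4=15 $r5=11  [not taken]
PC=2  or   $r4, $r1, $r3     | $r0=0 $r1=10 $r2=4 $r3=15 $r4=15 $r5=11
PC=3  xor  $r5, $r0, $r5     | $r0=0 $r1=10 $r2=4 $r3=15 $r4=15 $r5=11
PC=4  sub  $r3, $r1, $r2     | $r0=0 $r1=10 $r2=4 $r3=6 $r4=15 $r5=11

6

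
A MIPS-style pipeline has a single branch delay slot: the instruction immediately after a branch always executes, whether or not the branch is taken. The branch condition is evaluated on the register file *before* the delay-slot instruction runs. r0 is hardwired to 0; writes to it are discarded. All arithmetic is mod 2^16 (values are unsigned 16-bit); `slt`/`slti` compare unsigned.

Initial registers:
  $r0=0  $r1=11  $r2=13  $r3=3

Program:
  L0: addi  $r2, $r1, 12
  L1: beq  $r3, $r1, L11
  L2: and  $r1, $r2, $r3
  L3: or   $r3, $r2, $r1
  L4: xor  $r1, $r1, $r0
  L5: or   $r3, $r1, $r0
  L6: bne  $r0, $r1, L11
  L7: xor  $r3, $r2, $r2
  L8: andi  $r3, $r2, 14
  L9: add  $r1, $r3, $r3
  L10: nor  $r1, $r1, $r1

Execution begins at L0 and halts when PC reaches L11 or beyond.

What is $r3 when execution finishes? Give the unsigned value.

0

  step pc=0: addi  $r2, $r1, 12  regs=(0,11,23,3)
  step pc=1: beq  $r3, $r1, L11  cond=F  regs=(0,11,23,3)
  step pc=2: and  $r1, $r2, $r3  regs=(0,3,23,3)
  step pc=3: or   $r3, $r2, $r1  regs=(0,3,23,23)
  step pc=4: xor  $r1, $r1, $r0  regs=(0,3,23,23)
  step pc=5: or   $r3, $r1, $r0  regs=(0,3,23,3)
  step pc=6: bne  $r0, $r1, L11  cond=T  regs=(0,3,23,3)
  step pc=7: xor  $r3, $r2, $r2  regs=(0,3,23,0)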